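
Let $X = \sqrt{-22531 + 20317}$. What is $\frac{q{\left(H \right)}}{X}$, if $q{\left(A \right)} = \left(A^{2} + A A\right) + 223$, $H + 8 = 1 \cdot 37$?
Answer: $- \frac{635 i \sqrt{246}}{246} \approx - 40.486 i$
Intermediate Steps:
$H = 29$ ($H = -8 + 1 \cdot 37 = -8 + 37 = 29$)
$q{\left(A \right)} = 223 + 2 A^{2}$ ($q{\left(A \right)} = \left(A^{2} + A^{2}\right) + 223 = 2 A^{2} + 223 = 223 + 2 A^{2}$)
$X = 3 i \sqrt{246}$ ($X = \sqrt{-2214} = 3 i \sqrt{246} \approx 47.053 i$)
$\frac{q{\left(H \right)}}{X} = \frac{223 + 2 \cdot 29^{2}}{3 i \sqrt{246}} = \left(223 + 2 \cdot 841\right) \left(- \frac{i \sqrt{246}}{738}\right) = \left(223 + 1682\right) \left(- \frac{i \sqrt{246}}{738}\right) = 1905 \left(- \frac{i \sqrt{246}}{738}\right) = - \frac{635 i \sqrt{246}}{246}$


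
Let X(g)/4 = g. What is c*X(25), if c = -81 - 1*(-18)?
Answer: -6300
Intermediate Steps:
X(g) = 4*g
c = -63 (c = -81 + 18 = -63)
c*X(25) = -252*25 = -63*100 = -6300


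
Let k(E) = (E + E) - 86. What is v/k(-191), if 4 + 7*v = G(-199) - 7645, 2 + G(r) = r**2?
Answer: -1775/182 ≈ -9.7527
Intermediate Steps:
k(E) = -86 + 2*E (k(E) = 2*E - 86 = -86 + 2*E)
G(r) = -2 + r**2
v = 31950/7 (v = -4/7 + ((-2 + (-199)**2) - 7645)/7 = -4/7 + ((-2 + 39601) - 7645)/7 = -4/7 + (39599 - 7645)/7 = -4/7 + (1/7)*31954 = -4/7 + 31954/7 = 31950/7 ≈ 4564.3)
v/k(-191) = 31950/(7*(-86 + 2*(-191))) = 31950/(7*(-86 - 382)) = (31950/7)/(-468) = (31950/7)*(-1/468) = -1775/182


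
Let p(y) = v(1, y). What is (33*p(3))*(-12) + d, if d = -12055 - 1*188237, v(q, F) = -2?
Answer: -199500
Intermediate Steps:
p(y) = -2
d = -200292 (d = -12055 - 188237 = -200292)
(33*p(3))*(-12) + d = (33*(-2))*(-12) - 200292 = -66*(-12) - 200292 = 792 - 200292 = -199500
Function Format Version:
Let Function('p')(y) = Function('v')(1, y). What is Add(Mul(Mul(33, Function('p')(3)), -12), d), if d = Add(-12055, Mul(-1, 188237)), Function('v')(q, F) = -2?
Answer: -199500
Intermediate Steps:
Function('p')(y) = -2
d = -200292 (d = Add(-12055, -188237) = -200292)
Add(Mul(Mul(33, Function('p')(3)), -12), d) = Add(Mul(Mul(33, -2), -12), -200292) = Add(Mul(-66, -12), -200292) = Add(792, -200292) = -199500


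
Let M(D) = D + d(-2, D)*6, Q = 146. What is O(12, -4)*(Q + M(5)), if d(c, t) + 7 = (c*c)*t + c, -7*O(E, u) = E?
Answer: -372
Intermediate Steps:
O(E, u) = -E/7
d(c, t) = -7 + c + t*c² (d(c, t) = -7 + ((c*c)*t + c) = -7 + (c²*t + c) = -7 + (t*c² + c) = -7 + (c + t*c²) = -7 + c + t*c²)
M(D) = -54 + 25*D (M(D) = D + (-7 - 2 + D*(-2)²)*6 = D + (-7 - 2 + D*4)*6 = D + (-7 - 2 + 4*D)*6 = D + (-9 + 4*D)*6 = D + (-54 + 24*D) = -54 + 25*D)
O(12, -4)*(Q + M(5)) = (-⅐*12)*(146 + (-54 + 25*5)) = -12*(146 + (-54 + 125))/7 = -12*(146 + 71)/7 = -12/7*217 = -372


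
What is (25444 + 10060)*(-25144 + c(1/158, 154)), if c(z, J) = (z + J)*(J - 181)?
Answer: -82187197736/79 ≈ -1.0403e+9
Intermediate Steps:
c(z, J) = (-181 + J)*(J + z) (c(z, J) = (J + z)*(-181 + J) = (-181 + J)*(J + z))
(25444 + 10060)*(-25144 + c(1/158, 154)) = (25444 + 10060)*(-25144 + (154**2 - 181*154 - 181/158 + 154/158)) = 35504*(-25144 + (23716 - 27874 - 181*1/158 + 154*(1/158))) = 35504*(-25144 + (23716 - 27874 - 181/158 + 77/79)) = 35504*(-25144 - 656991/158) = 35504*(-4629743/158) = -82187197736/79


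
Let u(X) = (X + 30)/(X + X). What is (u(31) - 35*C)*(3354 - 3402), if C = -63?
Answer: -3282504/31 ≈ -1.0589e+5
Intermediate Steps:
u(X) = (30 + X)/(2*X) (u(X) = (30 + X)/((2*X)) = (30 + X)*(1/(2*X)) = (30 + X)/(2*X))
(u(31) - 35*C)*(3354 - 3402) = ((½)*(30 + 31)/31 - 35*(-63))*(3354 - 3402) = ((½)*(1/31)*61 + 2205)*(-48) = (61/62 + 2205)*(-48) = (136771/62)*(-48) = -3282504/31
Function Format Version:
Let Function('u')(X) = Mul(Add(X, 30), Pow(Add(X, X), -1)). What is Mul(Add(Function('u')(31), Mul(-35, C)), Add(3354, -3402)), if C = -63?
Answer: Rational(-3282504, 31) ≈ -1.0589e+5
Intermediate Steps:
Function('u')(X) = Mul(Rational(1, 2), Pow(X, -1), Add(30, X)) (Function('u')(X) = Mul(Add(30, X), Pow(Mul(2, X), -1)) = Mul(Add(30, X), Mul(Rational(1, 2), Pow(X, -1))) = Mul(Rational(1, 2), Pow(X, -1), Add(30, X)))
Mul(Add(Function('u')(31), Mul(-35, C)), Add(3354, -3402)) = Mul(Add(Mul(Rational(1, 2), Pow(31, -1), Add(30, 31)), Mul(-35, -63)), Add(3354, -3402)) = Mul(Add(Mul(Rational(1, 2), Rational(1, 31), 61), 2205), -48) = Mul(Add(Rational(61, 62), 2205), -48) = Mul(Rational(136771, 62), -48) = Rational(-3282504, 31)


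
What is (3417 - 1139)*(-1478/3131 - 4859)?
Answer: -34659785946/3131 ≈ -1.1070e+7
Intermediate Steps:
(3417 - 1139)*(-1478/3131 - 4859) = 2278*(-1478*1/3131 - 4859) = 2278*(-1478/3131 - 4859) = 2278*(-15215007/3131) = -34659785946/3131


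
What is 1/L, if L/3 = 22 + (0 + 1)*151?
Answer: 1/519 ≈ 0.0019268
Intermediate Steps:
L = 519 (L = 3*(22 + (0 + 1)*151) = 3*(22 + 1*151) = 3*(22 + 151) = 3*173 = 519)
1/L = 1/519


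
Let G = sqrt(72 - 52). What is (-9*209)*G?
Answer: -3762*sqrt(5) ≈ -8412.1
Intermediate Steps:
G = 2*sqrt(5) (G = sqrt(20) = 2*sqrt(5) ≈ 4.4721)
(-9*209)*G = (-9*209)*(2*sqrt(5)) = -3762*sqrt(5)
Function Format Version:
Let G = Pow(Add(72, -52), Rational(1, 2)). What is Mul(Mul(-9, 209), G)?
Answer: Mul(-3762, Pow(5, Rational(1, 2))) ≈ -8412.1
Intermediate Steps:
G = Mul(2, Pow(5, Rational(1, 2))) (G = Pow(20, Rational(1, 2)) = Mul(2, Pow(5, Rational(1, 2))) ≈ 4.4721)
Mul(Mul(-9, 209), G) = Mul(Mul(-9, 209), Mul(2, Pow(5, Rational(1, 2)))) = Mul(-1881, Mul(2, Pow(5, Rational(1, 2)))) = Mul(-3762, Pow(5, Rational(1, 2)))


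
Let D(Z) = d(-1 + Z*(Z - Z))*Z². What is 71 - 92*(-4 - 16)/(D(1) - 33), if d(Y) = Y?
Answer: 287/17 ≈ 16.882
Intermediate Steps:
D(Z) = -Z² (D(Z) = (-1 + Z*(Z - Z))*Z² = (-1 + Z*0)*Z² = (-1 + 0)*Z² = -Z²)
71 - 92*(-4 - 16)/(D(1) - 33) = 71 - 92*(-4 - 16)/(-1*1² - 33) = 71 - (-1840)/(-1*1 - 33) = 71 - (-1840)/(-1 - 33) = 71 - (-1840)/(-34) = 71 - (-1840)*(-1)/34 = 71 - 92*10/17 = 71 - 920/17 = 287/17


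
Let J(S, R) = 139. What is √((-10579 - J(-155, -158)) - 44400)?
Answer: I*√55118 ≈ 234.77*I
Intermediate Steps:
√((-10579 - J(-155, -158)) - 44400) = √((-10579 - 1*139) - 44400) = √((-10579 - 139) - 44400) = √(-10718 - 44400) = √(-55118) = I*√55118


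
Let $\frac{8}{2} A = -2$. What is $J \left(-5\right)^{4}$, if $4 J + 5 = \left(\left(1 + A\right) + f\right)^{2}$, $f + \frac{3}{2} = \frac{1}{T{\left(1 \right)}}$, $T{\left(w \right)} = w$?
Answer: $- \frac{3125}{4} \approx -781.25$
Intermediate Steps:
$A = - \frac{1}{2}$ ($A = \frac{1}{4} \left(-2\right) = - \frac{1}{2} \approx -0.5$)
$f = - \frac{1}{2}$ ($f = - \frac{3}{2} + 1^{-1} = - \frac{3}{2} + 1 = - \frac{1}{2} \approx -0.5$)
$J = - \frac{5}{4}$ ($J = - \frac{5}{4} + \frac{\left(\left(1 - \frac{1}{2}\right) - \frac{1}{2}\right)^{2}}{4} = - \frac{5}{4} + \frac{\left(\frac{1}{2} - \frac{1}{2}\right)^{2}}{4} = - \frac{5}{4} + \frac{0^{2}}{4} = - \frac{5}{4} + \frac{1}{4} \cdot 0 = - \frac{5}{4} + 0 = - \frac{5}{4} \approx -1.25$)
$J \left(-5\right)^{4} = - \frac{5 \left(-5\right)^{4}}{4} = \left(- \frac{5}{4}\right) 625 = - \frac{3125}{4}$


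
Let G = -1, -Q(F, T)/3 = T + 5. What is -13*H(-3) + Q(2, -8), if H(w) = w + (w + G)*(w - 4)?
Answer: -316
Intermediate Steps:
Q(F, T) = -15 - 3*T (Q(F, T) = -3*(T + 5) = -3*(5 + T) = -15 - 3*T)
H(w) = w + (-1 + w)*(-4 + w) (H(w) = w + (w - 1)*(w - 4) = w + (-1 + w)*(-4 + w))
-13*H(-3) + Q(2, -8) = -13*(4 + (-3)² - 4*(-3)) + (-15 - 3*(-8)) = -13*(4 + 9 + 12) + (-15 + 24) = -13*25 + 9 = -325 + 9 = -316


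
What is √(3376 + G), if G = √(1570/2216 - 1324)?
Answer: √(1036148416 + 554*I*√406139339)/554 ≈ 58.104 + 0.31303*I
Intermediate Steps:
G = I*√406139339/554 (G = √(1570*(1/2216) - 1324) = √(785/1108 - 1324) = √(-1466207/1108) = I*√406139339/554 ≈ 36.377*I)
√(3376 + G) = √(3376 + I*√406139339/554)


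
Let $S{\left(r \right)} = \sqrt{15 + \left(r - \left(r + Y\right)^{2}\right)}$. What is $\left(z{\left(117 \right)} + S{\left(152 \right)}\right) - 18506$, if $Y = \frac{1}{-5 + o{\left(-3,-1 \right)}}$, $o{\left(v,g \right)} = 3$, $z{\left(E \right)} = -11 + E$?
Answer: $-18400 + \frac{i \sqrt{91141}}{2} \approx -18400.0 + 150.95 i$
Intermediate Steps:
$Y = - \frac{1}{2}$ ($Y = \frac{1}{-5 + 3} = \frac{1}{-2} = - \frac{1}{2} \approx -0.5$)
$S{\left(r \right)} = \sqrt{15 + r - \left(- \frac{1}{2} + r\right)^{2}}$ ($S{\left(r \right)} = \sqrt{15 + \left(r - \left(r - \frac{1}{2}\right)^{2}\right)} = \sqrt{15 + \left(r - \left(- \frac{1}{2} + r\right)^{2}\right)} = \sqrt{15 + r - \left(- \frac{1}{2} + r\right)^{2}}$)
$\left(z{\left(117 \right)} + S{\left(152 \right)}\right) - 18506 = \left(\left(-11 + 117\right) + \frac{\sqrt{59 - 4 \cdot 152^{2} + 8 \cdot 152}}{2}\right) - 18506 = \left(106 + \frac{\sqrt{59 - 92416 + 1216}}{2}\right) - 18506 = \left(106 + \frac{\sqrt{-91141}}{2}\right) - 18506 = \left(106 + \frac{i \sqrt{91141}}{2}\right) - 18506 = -18400 + \frac{i \sqrt{91141}}{2}$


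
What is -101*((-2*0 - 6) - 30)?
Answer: 3636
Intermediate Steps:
-101*((-2*0 - 6) - 30) = -101*((0 - 6) - 30) = -101*(-6 - 30) = -101*(-36) = 3636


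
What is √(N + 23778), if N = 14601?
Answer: √38379 ≈ 195.91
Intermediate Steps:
√(N + 23778) = √(14601 + 23778) = √38379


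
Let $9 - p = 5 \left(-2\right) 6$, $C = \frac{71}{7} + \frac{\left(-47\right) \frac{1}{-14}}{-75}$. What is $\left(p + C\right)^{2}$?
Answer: $\frac{6897800809}{1102500} \approx 6256.5$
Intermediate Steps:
$C = \frac{10603}{1050}$ ($C = 71 \cdot \frac{1}{7} + \left(-47\right) \left(- \frac{1}{14}\right) \left(- \frac{1}{75}\right) = \frac{71}{7} + \frac{47}{14} \left(- \frac{1}{75}\right) = \frac{71}{7} - \frac{47}{1050} = \frac{10603}{1050} \approx 10.098$)
$p = 69$ ($p = 9 - 5 \left(-2\right) 6 = 9 - \left(-10\right) 6 = 9 - -60 = 9 + 60 = 69$)
$\left(p + C\right)^{2} = \left(69 + \frac{10603}{1050}\right)^{2} = \left(\frac{83053}{1050}\right)^{2} = \frac{6897800809}{1102500}$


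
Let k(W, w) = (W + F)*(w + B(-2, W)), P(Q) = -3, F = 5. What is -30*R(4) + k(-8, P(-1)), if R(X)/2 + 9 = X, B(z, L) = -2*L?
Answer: 261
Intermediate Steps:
R(X) = -18 + 2*X
k(W, w) = (5 + W)*(w - 2*W) (k(W, w) = (W + 5)*(w - 2*W) = (5 + W)*(w - 2*W))
-30*R(4) + k(-8, P(-1)) = -30*(-18 + 2*4) + (-10*(-8) - 2*(-8)**2 + 5*(-3) - 8*(-3)) = -30*(-18 + 8) + (80 - 2*64 - 15 + 24) = -30*(-10) + (80 - 128 - 15 + 24) = 300 - 39 = 261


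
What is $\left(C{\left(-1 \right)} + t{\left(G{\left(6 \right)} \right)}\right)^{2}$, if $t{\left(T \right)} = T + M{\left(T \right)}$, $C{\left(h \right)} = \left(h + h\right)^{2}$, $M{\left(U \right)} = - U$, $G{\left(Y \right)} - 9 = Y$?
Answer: $16$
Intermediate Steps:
$G{\left(Y \right)} = 9 + Y$
$C{\left(h \right)} = 4 h^{2}$ ($C{\left(h \right)} = \left(2 h\right)^{2} = 4 h^{2}$)
$t{\left(T \right)} = 0$ ($t{\left(T \right)} = T - T = 0$)
$\left(C{\left(-1 \right)} + t{\left(G{\left(6 \right)} \right)}\right)^{2} = \left(4 \left(-1\right)^{2} + 0\right)^{2} = \left(4 \cdot 1 + 0\right)^{2} = \left(4 + 0\right)^{2} = 4^{2} = 16$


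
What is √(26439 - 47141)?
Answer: I*√20702 ≈ 143.88*I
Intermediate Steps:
√(26439 - 47141) = √(-20702) = I*√20702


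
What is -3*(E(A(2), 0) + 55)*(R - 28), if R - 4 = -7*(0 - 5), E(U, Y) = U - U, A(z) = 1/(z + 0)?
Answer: -1815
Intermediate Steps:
A(z) = 1/z
E(U, Y) = 0
R = 39 (R = 4 - 7*(0 - 5) = 4 - 7*(-5) = 4 + 35 = 39)
-3*(E(A(2), 0) + 55)*(R - 28) = -3*(0 + 55)*(39 - 28) = -165*11 = -3*605 = -1815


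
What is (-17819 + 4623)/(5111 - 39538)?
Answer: 13196/34427 ≈ 0.38330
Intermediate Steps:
(-17819 + 4623)/(5111 - 39538) = -13196/(-34427) = -13196*(-1/34427) = 13196/34427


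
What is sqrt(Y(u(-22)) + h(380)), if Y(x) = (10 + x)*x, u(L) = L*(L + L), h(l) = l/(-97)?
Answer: 2*sqrt(2226875269)/97 ≈ 972.99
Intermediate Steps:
h(l) = -l/97 (h(l) = l*(-1/97) = -l/97)
u(L) = 2*L**2 (u(L) = L*(2*L) = 2*L**2)
Y(x) = x*(10 + x)
sqrt(Y(u(-22)) + h(380)) = sqrt((2*(-22)**2)*(10 + 2*(-22)**2) - 1/97*380) = sqrt((2*484)*(10 + 2*484) - 380/97) = sqrt(968*(10 + 968) - 380/97) = sqrt(968*978 - 380/97) = sqrt(946704 - 380/97) = sqrt(91829908/97) = 2*sqrt(2226875269)/97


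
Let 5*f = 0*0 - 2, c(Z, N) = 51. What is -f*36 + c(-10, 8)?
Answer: 327/5 ≈ 65.400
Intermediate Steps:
f = -⅖ (f = (0*0 - 2)/5 = (0 - 2)/5 = (⅕)*(-2) = -⅖ ≈ -0.40000)
-f*36 + c(-10, 8) = -1*(-⅖)*36 + 51 = (⅖)*36 + 51 = 72/5 + 51 = 327/5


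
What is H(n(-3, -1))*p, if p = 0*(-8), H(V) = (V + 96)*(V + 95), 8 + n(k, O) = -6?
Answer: 0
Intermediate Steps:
n(k, O) = -14 (n(k, O) = -8 - 6 = -14)
H(V) = (95 + V)*(96 + V) (H(V) = (96 + V)*(95 + V) = (95 + V)*(96 + V))
p = 0
H(n(-3, -1))*p = (9120 + (-14)² + 191*(-14))*0 = (9120 + 196 - 2674)*0 = 6642*0 = 0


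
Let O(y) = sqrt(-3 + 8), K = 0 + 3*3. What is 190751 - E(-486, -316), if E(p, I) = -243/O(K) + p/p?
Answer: 190750 + 243*sqrt(5)/5 ≈ 1.9086e+5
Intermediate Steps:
K = 9 (K = 0 + 9 = 9)
O(y) = sqrt(5)
E(p, I) = 1 - 243*sqrt(5)/5 (E(p, I) = -243*sqrt(5)/5 + p/p = -243*sqrt(5)/5 + 1 = 1 - 243*sqrt(5)/5)
190751 - E(-486, -316) = 190751 - (1 - 243*sqrt(5)/5) = 190751 + (-1 + 243*sqrt(5)/5) = 190750 + 243*sqrt(5)/5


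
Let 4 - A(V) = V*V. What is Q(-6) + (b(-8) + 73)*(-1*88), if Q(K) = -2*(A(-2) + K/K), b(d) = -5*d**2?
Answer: 21734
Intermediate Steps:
A(V) = 4 - V**2 (A(V) = 4 - V*V = 4 - V**2)
Q(K) = -2 (Q(K) = -2*((4 - 1*(-2)**2) + K/K) = -2*((4 - 1*4) + 1) = -2*((4 - 4) + 1) = -2*(0 + 1) = -2*1 = -2)
Q(-6) + (b(-8) + 73)*(-1*88) = -2 + (-5*(-8)**2 + 73)*(-1*88) = -2 + (-5*64 + 73)*(-88) = -2 + (-320 + 73)*(-88) = -2 - 247*(-88) = -2 + 21736 = 21734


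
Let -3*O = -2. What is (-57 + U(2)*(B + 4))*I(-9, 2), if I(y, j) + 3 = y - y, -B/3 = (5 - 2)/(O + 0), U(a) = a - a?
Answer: 171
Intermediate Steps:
O = ⅔ (O = -⅓*(-2) = ⅔ ≈ 0.66667)
U(a) = 0
B = -27/2 (B = -3*(5 - 2)/(⅔ + 0) = -9/⅔ = -9*3/2 = -3*9/2 = -27/2 ≈ -13.500)
I(y, j) = -3 (I(y, j) = -3 + (y - y) = -3 + 0 = -3)
(-57 + U(2)*(B + 4))*I(-9, 2) = (-57 + 0*(-27/2 + 4))*(-3) = (-57 + 0*(-19/2))*(-3) = (-57 + 0)*(-3) = -57*(-3) = 171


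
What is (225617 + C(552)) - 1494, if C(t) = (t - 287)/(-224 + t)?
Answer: 73512609/328 ≈ 2.2412e+5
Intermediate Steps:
C(t) = (-287 + t)/(-224 + t)
(225617 + C(552)) - 1494 = (225617 + (-287 + 552)/(-224 + 552)) - 1494 = (225617 + 265/328) - 1494 = 74002641/328 - 1494 = 73512609/328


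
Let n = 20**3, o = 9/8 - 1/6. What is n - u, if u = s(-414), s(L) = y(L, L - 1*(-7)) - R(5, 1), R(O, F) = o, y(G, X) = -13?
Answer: 192335/24 ≈ 8014.0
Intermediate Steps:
o = 23/24 (o = 9*(1/8) - 1*1/6 = 9/8 - 1/6 = 23/24 ≈ 0.95833)
R(O, F) = 23/24
n = 8000
s(L) = -335/24 (s(L) = -13 - 1*23/24 = -13 - 23/24 = -335/24)
u = -335/24 ≈ -13.958
n - u = 8000 - 1*(-335/24) = 8000 + 335/24 = 192335/24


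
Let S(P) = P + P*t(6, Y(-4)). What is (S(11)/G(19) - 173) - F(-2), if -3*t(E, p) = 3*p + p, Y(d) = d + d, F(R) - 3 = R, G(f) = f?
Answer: -9533/57 ≈ -167.25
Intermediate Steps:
F(R) = 3 + R
Y(d) = 2*d
t(E, p) = -4*p/3 (t(E, p) = -(3*p + p)/3 = -4*p/3)
S(P) = 35*P/3 (S(P) = P + P*(-8*(-4)/3) = P + P*(-4/3*(-8)) = P + P*(32/3) = P + 32*P/3 = 35*P/3)
(S(11)/G(19) - 173) - F(-2) = (((35/3)*11)/19 - 173) - (3 - 2) = ((385/3)*(1/19) - 173) - 1*1 = (385/57 - 173) - 1 = -9476/57 - 1 = -9533/57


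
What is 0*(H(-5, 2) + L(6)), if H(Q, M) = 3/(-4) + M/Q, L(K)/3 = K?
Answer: 0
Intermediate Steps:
L(K) = 3*K
H(Q, M) = -¾ + M/Q (H(Q, M) = 3*(-¼) + M/Q = -¾ + M/Q)
0*(H(-5, 2) + L(6)) = 0*((-¾ + 2/(-5)) + 3*6) = 0*((-¾ + 2*(-⅕)) + 18) = 0*((-¾ - ⅖) + 18) = 0*(-23/20 + 18) = 0*(337/20) = 0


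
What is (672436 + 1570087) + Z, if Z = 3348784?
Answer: 5591307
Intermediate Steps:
(672436 + 1570087) + Z = (672436 + 1570087) + 3348784 = 2242523 + 3348784 = 5591307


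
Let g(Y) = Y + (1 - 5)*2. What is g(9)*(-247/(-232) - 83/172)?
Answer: 5807/9976 ≈ 0.58210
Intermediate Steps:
g(Y) = -8 + Y (g(Y) = Y - 4*2 = Y - 8 = -8 + Y)
g(9)*(-247/(-232) - 83/172) = (-8 + 9)*(-247/(-232) - 83/172) = 1*(-247*(-1/232) - 83*1/172) = 1*(247/232 - 83/172) = 1*(5807/9976) = 5807/9976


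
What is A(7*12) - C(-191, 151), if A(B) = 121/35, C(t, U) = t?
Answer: 6806/35 ≈ 194.46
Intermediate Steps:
A(B) = 121/35 (A(B) = 121*(1/35) = 121/35)
A(7*12) - C(-191, 151) = 121/35 - 1*(-191) = 121/35 + 191 = 6806/35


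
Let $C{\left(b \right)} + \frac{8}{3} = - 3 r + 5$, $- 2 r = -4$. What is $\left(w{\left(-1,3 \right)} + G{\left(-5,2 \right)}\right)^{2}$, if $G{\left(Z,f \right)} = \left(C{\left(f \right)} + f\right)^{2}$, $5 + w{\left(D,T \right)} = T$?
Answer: $\frac{49}{81} \approx 0.60494$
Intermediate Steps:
$r = 2$ ($r = \left(- \frac{1}{2}\right) \left(-4\right) = 2$)
$w{\left(D,T \right)} = -5 + T$
$C{\left(b \right)} = - \frac{11}{3}$ ($C{\left(b \right)} = - \frac{8}{3} + \left(\left(-3\right) 2 + 5\right) = - \frac{8}{3} + \left(-6 + 5\right) = - \frac{8}{3} - 1 = - \frac{11}{3}$)
$G{\left(Z,f \right)} = \left(- \frac{11}{3} + f\right)^{2}$
$\left(w{\left(-1,3 \right)} + G{\left(-5,2 \right)}\right)^{2} = \left(\left(-5 + 3\right) + \frac{\left(-11 + 3 \cdot 2\right)^{2}}{9}\right)^{2} = \left(-2 + \frac{\left(-11 + 6\right)^{2}}{9}\right)^{2} = \left(-2 + \frac{\left(-5\right)^{2}}{9}\right)^{2} = \left(-2 + \frac{1}{9} \cdot 25\right)^{2} = \left(-2 + \frac{25}{9}\right)^{2} = \left(\frac{7}{9}\right)^{2} = \frac{49}{81}$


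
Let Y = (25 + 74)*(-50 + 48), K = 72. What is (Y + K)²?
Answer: 15876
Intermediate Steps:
Y = -198 (Y = 99*(-2) = -198)
(Y + K)² = (-198 + 72)² = (-126)² = 15876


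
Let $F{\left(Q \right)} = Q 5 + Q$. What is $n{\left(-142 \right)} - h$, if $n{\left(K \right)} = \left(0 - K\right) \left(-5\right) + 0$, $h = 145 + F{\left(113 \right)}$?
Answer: $-1533$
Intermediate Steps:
$F{\left(Q \right)} = 6 Q$ ($F{\left(Q \right)} = 5 Q + Q = 6 Q$)
$h = 823$ ($h = 145 + 6 \cdot 113 = 145 + 678 = 823$)
$n{\left(K \right)} = 5 K$ ($n{\left(K \right)} = - K \left(-5\right) + 0 = 5 K + 0 = 5 K$)
$n{\left(-142 \right)} - h = 5 \left(-142\right) - 823 = -710 - 823 = -1533$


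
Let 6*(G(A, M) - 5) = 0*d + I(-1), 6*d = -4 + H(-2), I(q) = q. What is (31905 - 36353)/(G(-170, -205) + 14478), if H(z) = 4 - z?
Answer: -26688/86897 ≈ -0.30712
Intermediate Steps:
d = ⅓ (d = (-4 + (4 - 1*(-2)))/6 = (-4 + (4 + 2))/6 = (-4 + 6)/6 = (⅙)*2 = ⅓ ≈ 0.33333)
G(A, M) = 29/6 (G(A, M) = 5 + (0*(⅓) - 1)/6 = 5 + (0 - 1)/6 = 5 + (⅙)*(-1) = 5 - ⅙ = 29/6)
(31905 - 36353)/(G(-170, -205) + 14478) = (31905 - 36353)/(29/6 + 14478) = -4448/86897/6 = -4448*6/86897 = -26688/86897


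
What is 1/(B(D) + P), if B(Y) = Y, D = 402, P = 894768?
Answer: 1/895170 ≈ 1.1171e-6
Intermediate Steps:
1/(B(D) + P) = 1/(402 + 894768) = 1/895170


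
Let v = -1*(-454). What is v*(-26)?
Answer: -11804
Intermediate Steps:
v = 454
v*(-26) = 454*(-26) = -11804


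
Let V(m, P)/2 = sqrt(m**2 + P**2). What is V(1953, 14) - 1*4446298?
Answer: -4446298 + 14*sqrt(77845) ≈ -4.4424e+6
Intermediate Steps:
V(m, P) = 2*sqrt(P**2 + m**2) (V(m, P) = 2*sqrt(m**2 + P**2) = 2*sqrt(P**2 + m**2))
V(1953, 14) - 1*4446298 = 2*sqrt(14**2 + 1953**2) - 1*4446298 = 2*sqrt(196 + 3814209) - 4446298 = 2*sqrt(3814405) - 4446298 = 2*(7*sqrt(77845)) - 4446298 = 14*sqrt(77845) - 4446298 = -4446298 + 14*sqrt(77845)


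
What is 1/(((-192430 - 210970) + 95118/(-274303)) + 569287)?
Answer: 274303/45503206643 ≈ 6.0282e-6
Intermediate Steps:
1/(((-192430 - 210970) + 95118/(-274303)) + 569287) = 1/((-403400 + 95118*(-1/274303)) + 569287) = 1/((-403400 - 95118/274303) + 569287) = 1/(-110653925318/274303 + 569287) = 1/(45503206643/274303) = 274303/45503206643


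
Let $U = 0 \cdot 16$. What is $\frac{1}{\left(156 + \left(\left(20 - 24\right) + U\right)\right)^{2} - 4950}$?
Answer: $\frac{1}{18154} \approx 5.5084 \cdot 10^{-5}$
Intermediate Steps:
$U = 0$
$\frac{1}{\left(156 + \left(\left(20 - 24\right) + U\right)\right)^{2} - 4950} = \frac{1}{\left(156 + \left(\left(20 - 24\right) + 0\right)\right)^{2} - 4950} = \frac{1}{\left(156 + \left(-4 + 0\right)\right)^{2} - 4950} = \frac{1}{\left(156 - 4\right)^{2} - 4950} = \frac{1}{152^{2} - 4950} = \frac{1}{23104 - 4950} = \frac{1}{18154}$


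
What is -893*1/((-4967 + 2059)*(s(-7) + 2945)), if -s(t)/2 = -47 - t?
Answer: 893/8796700 ≈ 0.00010152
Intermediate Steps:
s(t) = 94 + 2*t (s(t) = -2*(-47 - t) = 94 + 2*t)
-893*1/((-4967 + 2059)*(s(-7) + 2945)) = -893*1/((-4967 + 2059)*((94 + 2*(-7)) + 2945)) = -893*(-1/(2908*((94 - 14) + 2945))) = -893*(-1/(2908*(80 + 2945))) = -893/(3025*(-2908)) = -893/(-8796700) = -893*(-1/8796700) = 893/8796700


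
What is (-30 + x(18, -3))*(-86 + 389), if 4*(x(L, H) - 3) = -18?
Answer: -19089/2 ≈ -9544.5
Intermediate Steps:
x(L, H) = -3/2 (x(L, H) = 3 + (¼)*(-18) = 3 - 9/2 = -3/2)
(-30 + x(18, -3))*(-86 + 389) = (-30 - 3/2)*(-86 + 389) = -63/2*303 = -19089/2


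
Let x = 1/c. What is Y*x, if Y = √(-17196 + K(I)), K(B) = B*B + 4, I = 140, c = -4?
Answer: -√602/2 ≈ -12.268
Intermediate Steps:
x = -¼ (x = 1/(-4) = -¼ ≈ -0.25000)
K(B) = 4 + B² (K(B) = B² + 4 = 4 + B²)
Y = 2*√602 (Y = √(-17196 + (4 + 140²)) = √(-17196 + (4 + 19600)) = √(-17196 + 19604) = √2408 = 2*√602 ≈ 49.071)
Y*x = (2*√602)*(-¼) = -√602/2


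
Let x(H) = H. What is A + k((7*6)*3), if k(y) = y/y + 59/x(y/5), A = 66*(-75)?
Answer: -623279/126 ≈ -4946.7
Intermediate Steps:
A = -4950
k(y) = 1 + 295/y (k(y) = y/y + 59/((y/5)) = 1 + 59/((y*(⅕))) = 1 + 59/((y/5)) = 1 + 59*(5/y) = 1 + 295/y)
A + k((7*6)*3) = -4950 + (295 + (7*6)*3)/(((7*6)*3)) = -4950 + (295 + 42*3)/((42*3)) = -4950 + (295 + 126)/126 = -4950 + (1/126)*421 = -4950 + 421/126 = -623279/126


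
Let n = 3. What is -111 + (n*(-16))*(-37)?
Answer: 1665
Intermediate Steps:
-111 + (n*(-16))*(-37) = -111 + (3*(-16))*(-37) = -111 - 48*(-37) = -111 + 1776 = 1665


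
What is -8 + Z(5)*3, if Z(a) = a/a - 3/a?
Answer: -34/5 ≈ -6.8000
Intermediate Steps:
Z(a) = 1 - 3/a
-8 + Z(5)*3 = -8 + ((-3 + 5)/5)*3 = -8 + ((⅕)*2)*3 = -8 + (⅖)*3 = -8 + 6/5 = -34/5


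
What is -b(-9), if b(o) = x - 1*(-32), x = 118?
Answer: -150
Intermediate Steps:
b(o) = 150 (b(o) = 118 - 1*(-32) = 118 + 32 = 150)
-b(-9) = -1*150 = -150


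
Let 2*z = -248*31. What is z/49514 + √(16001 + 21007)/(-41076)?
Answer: -1922/24757 - √257/3423 ≈ -0.082318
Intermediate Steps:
z = -3844 (z = (-248*31)/2 = (½)*(-7688) = -3844)
z/49514 + √(16001 + 21007)/(-41076) = -3844/49514 + √(16001 + 21007)/(-41076) = -3844*1/49514 + √37008*(-1/41076) = -1922/24757 + (12*√257)*(-1/41076) = -1922/24757 - √257/3423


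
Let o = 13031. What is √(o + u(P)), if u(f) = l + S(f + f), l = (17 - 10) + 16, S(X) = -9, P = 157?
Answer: √13045 ≈ 114.21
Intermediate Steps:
l = 23 (l = 7 + 16 = 23)
u(f) = 14 (u(f) = 23 - 9 = 14)
√(o + u(P)) = √(13031 + 14) = √13045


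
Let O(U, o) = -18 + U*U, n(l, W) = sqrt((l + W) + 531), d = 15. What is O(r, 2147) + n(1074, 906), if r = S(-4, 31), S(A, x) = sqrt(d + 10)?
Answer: 7 + 9*sqrt(31) ≈ 57.110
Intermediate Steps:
S(A, x) = 5 (S(A, x) = sqrt(15 + 10) = sqrt(25) = 5)
r = 5
n(l, W) = sqrt(531 + W + l) (n(l, W) = sqrt((W + l) + 531) = sqrt(531 + W + l))
O(U, o) = -18 + U**2
O(r, 2147) + n(1074, 906) = (-18 + 5**2) + sqrt(531 + 906 + 1074) = (-18 + 25) + sqrt(2511) = 7 + 9*sqrt(31)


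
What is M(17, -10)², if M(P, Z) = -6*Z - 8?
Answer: 2704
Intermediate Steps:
M(P, Z) = -8 - 6*Z
M(17, -10)² = (-8 - 6*(-10))² = (-8 + 60)² = 52² = 2704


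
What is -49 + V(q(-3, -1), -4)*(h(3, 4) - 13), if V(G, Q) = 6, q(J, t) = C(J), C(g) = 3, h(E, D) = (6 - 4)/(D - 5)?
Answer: -139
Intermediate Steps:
h(E, D) = 2/(-5 + D)
q(J, t) = 3
-49 + V(q(-3, -1), -4)*(h(3, 4) - 13) = -49 + 6*(2/(-5 + 4) - 13) = -49 + 6*(2/(-1) - 13) = -49 + 6*(2*(-1) - 13) = -49 + 6*(-2 - 13) = -49 + 6*(-15) = -49 - 90 = -139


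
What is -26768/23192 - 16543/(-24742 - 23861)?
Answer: -114667481/140900097 ≈ -0.81382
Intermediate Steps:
-26768/23192 - 16543/(-24742 - 23861) = -26768*1/23192 - 16543/(-48603) = -3346/2899 - 16543*(-1/48603) = -3346/2899 + 16543/48603 = -114667481/140900097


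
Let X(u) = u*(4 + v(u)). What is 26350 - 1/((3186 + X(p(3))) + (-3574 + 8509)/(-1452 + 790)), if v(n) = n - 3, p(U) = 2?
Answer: 55550252488/2108169 ≈ 26350.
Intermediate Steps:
v(n) = -3 + n
X(u) = u*(1 + u) (X(u) = u*(4 + (-3 + u)) = u*(1 + u))
26350 - 1/((3186 + X(p(3))) + (-3574 + 8509)/(-1452 + 790)) = 26350 - 1/((3186 + 2*(1 + 2)) + (-3574 + 8509)/(-1452 + 790)) = 26350 - 1/((3186 + 2*3) + 4935/(-662)) = 26350 - 1/((3186 + 6) + 4935*(-1/662)) = 26350 - 1/(3192 - 4935/662) = 26350 - 1/2108169/662 = 26350 - 1*662/2108169 = 26350 - 662/2108169 = 55550252488/2108169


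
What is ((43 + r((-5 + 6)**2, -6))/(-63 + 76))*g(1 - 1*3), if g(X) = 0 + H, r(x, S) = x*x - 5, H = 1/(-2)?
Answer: -3/2 ≈ -1.5000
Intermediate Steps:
H = -1/2 ≈ -0.50000
r(x, S) = -5 + x**2 (r(x, S) = x**2 - 5 = -5 + x**2)
g(X) = -1/2 (g(X) = 0 - 1/2 = -1/2)
((43 + r((-5 + 6)**2, -6))/(-63 + 76))*g(1 - 1*3) = ((43 + (-5 + ((-5 + 6)**2)**2))/(-63 + 76))*(-1/2) = ((43 + (-5 + (1**2)**2))/13)*(-1/2) = ((43 + (-5 + 1**2))*(1/13))*(-1/2) = ((43 + (-5 + 1))*(1/13))*(-1/2) = ((43 - 4)*(1/13))*(-1/2) = (39*(1/13))*(-1/2) = 3*(-1/2) = -3/2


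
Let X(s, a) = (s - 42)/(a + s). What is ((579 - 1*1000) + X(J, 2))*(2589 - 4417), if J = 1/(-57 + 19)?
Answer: 60638416/75 ≈ 8.0851e+5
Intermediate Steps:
J = -1/38 (J = 1/(-38) = -1/38 ≈ -0.026316)
X(s, a) = (-42 + s)/(a + s)
((579 - 1*1000) + X(J, 2))*(2589 - 4417) = ((579 - 1*1000) + (-42 - 1/38)/(2 - 1/38))*(2589 - 4417) = ((579 - 1000) - 1597/38/(75/38))*(-1828) = (-421 + (38/75)*(-1597/38))*(-1828) = (-421 - 1597/75)*(-1828) = -33172/75*(-1828) = 60638416/75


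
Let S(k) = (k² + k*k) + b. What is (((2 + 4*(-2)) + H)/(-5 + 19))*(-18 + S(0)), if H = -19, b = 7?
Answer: 275/14 ≈ 19.643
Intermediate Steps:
S(k) = 7 + 2*k² (S(k) = (k² + k*k) + 7 = (k² + k²) + 7 = 2*k² + 7 = 7 + 2*k²)
(((2 + 4*(-2)) + H)/(-5 + 19))*(-18 + S(0)) = (((2 + 4*(-2)) - 19)/(-5 + 19))*(-18 + (7 + 2*0²)) = (((2 - 8) - 19)/14)*(-18 + (7 + 2*0)) = ((-6 - 19)*(1/14))*(-18 + (7 + 0)) = (-25*1/14)*(-18 + 7) = -25/14*(-11) = 275/14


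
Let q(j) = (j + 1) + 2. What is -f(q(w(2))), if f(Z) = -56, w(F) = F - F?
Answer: 56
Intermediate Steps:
w(F) = 0
q(j) = 3 + j (q(j) = (1 + j) + 2 = 3 + j)
-f(q(w(2))) = -1*(-56) = 56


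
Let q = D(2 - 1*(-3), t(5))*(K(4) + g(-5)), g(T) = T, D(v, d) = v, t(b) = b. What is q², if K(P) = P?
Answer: 25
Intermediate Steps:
q = -5 (q = (2 - 1*(-3))*(4 - 5) = (2 + 3)*(-1) = 5*(-1) = -5)
q² = (-5)² = 25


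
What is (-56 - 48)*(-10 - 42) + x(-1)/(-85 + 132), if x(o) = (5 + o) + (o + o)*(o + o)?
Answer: 254184/47 ≈ 5408.2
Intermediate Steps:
x(o) = 5 + o + 4*o**2 (x(o) = (5 + o) + (2*o)*(2*o) = (5 + o) + 4*o**2 = 5 + o + 4*o**2)
(-56 - 48)*(-10 - 42) + x(-1)/(-85 + 132) = (-56 - 48)*(-10 - 42) + (5 - 1 + 4*(-1)**2)/(-85 + 132) = -104*(-52) + (5 - 1 + 4*1)/47 = 5408 + (5 - 1 + 4)/47 = 5408 + (1/47)*8 = 5408 + 8/47 = 254184/47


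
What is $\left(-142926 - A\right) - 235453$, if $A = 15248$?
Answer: $-393627$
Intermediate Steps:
$\left(-142926 - A\right) - 235453 = \left(-142926 - 15248\right) - 235453 = -158174 - 235453 = -393627$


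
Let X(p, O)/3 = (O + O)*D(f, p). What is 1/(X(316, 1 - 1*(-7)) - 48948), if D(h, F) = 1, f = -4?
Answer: -1/48900 ≈ -2.0450e-5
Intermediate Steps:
X(p, O) = 6*O (X(p, O) = 3*((O + O)*1) = 3*((2*O)*1) = 3*(2*O) = 6*O)
1/(X(316, 1 - 1*(-7)) - 48948) = 1/(6*(1 - 1*(-7)) - 48948) = 1/(6*(1 + 7) - 48948) = 1/(6*8 - 48948) = 1/(48 - 48948) = 1/(-48900) = -1/48900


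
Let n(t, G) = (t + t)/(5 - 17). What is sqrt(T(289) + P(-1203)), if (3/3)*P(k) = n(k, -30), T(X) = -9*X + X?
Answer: I*sqrt(8446)/2 ≈ 45.951*I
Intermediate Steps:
T(X) = -8*X
n(t, G) = -t/6 (n(t, G) = (2*t)/(-12) = (2*t)*(-1/12) = -t/6)
P(k) = -k/6
sqrt(T(289) + P(-1203)) = sqrt(-8*289 - 1/6*(-1203)) = sqrt(-2312 + 401/2) = sqrt(-4223/2) = I*sqrt(8446)/2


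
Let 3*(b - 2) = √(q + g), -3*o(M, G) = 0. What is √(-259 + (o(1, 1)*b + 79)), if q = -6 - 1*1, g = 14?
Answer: 6*I*√5 ≈ 13.416*I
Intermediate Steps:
q = -7 (q = -6 - 1 = -7)
o(M, G) = 0 (o(M, G) = -⅓*0 = 0)
b = 2 + √7/3 (b = 2 + √(-7 + 14)/3 = 2 + √7/3 ≈ 2.8819)
√(-259 + (o(1, 1)*b + 79)) = √(-259 + (0*(2 + √7/3) + 79)) = √(-259 + (0 + 79)) = √(-259 + 79) = √(-180) = 6*I*√5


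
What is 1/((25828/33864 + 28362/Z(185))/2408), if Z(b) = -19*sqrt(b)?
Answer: -8791125165105360/57651320402566399 - 93004393397194944*sqrt(185)/57651320402566399 ≈ -22.095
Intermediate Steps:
1/((25828/33864 + 28362/Z(185))/2408) = 1/((25828/33864 + 28362/((-19*sqrt(185))))/2408) = 1/((25828*(1/33864) + 28362*(-sqrt(185)/3515))*(1/2408)) = 1/((6457/8466 - 28362*sqrt(185)/3515)*(1/2408)) = 1/(6457/20386128 - 14181*sqrt(185)/4232060)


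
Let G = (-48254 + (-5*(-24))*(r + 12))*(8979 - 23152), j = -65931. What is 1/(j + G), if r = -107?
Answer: 1/845410211 ≈ 1.1829e-9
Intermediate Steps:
G = 845476142 (G = (-48254 + (-5*(-24))*(-107 + 12))*(8979 - 23152) = (-48254 + 120*(-95))*(-14173) = (-48254 - 11400)*(-14173) = -59654*(-14173) = 845476142)
1/(j + G) = 1/(-65931 + 845476142) = 1/845410211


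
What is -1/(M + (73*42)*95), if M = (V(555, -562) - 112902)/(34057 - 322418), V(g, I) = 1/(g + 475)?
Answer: -297011830/86510752013159 ≈ -3.4332e-6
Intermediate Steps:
V(g, I) = 1/(475 + g)
M = 116289059/297011830 (M = (1/(475 + 555) - 112902)/(34057 - 322418) = (1/1030 - 112902)/(-288361) = (1/1030 - 112902)*(-1/288361) = -116289059/1030*(-1/288361) = 116289059/297011830 ≈ 0.39153)
-1/(M + (73*42)*95) = -1/(116289059/297011830 + (73*42)*95) = -1/(116289059/297011830 + 3066*95) = -1/(116289059/297011830 + 291270) = -1/86510752013159/297011830 = -1*297011830/86510752013159 = -297011830/86510752013159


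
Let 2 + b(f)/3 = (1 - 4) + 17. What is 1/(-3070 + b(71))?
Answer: -1/3034 ≈ -0.00032960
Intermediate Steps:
b(f) = 36 (b(f) = -6 + 3*((1 - 4) + 17) = -6 + 3*(-3 + 17) = -6 + 3*14 = -6 + 42 = 36)
1/(-3070 + b(71)) = 1/(-3070 + 36) = 1/(-3034) = -1/3034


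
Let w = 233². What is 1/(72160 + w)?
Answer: 1/126449 ≈ 7.9083e-6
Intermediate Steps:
w = 54289
1/(72160 + w) = 1/(72160 + 54289) = 1/126449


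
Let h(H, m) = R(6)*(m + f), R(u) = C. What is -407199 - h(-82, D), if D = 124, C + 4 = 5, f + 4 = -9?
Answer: -407310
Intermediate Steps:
f = -13 (f = -4 - 9 = -13)
C = 1 (C = -4 + 5 = 1)
R(u) = 1
h(H, m) = -13 + m (h(H, m) = 1*(m - 13) = 1*(-13 + m) = -13 + m)
-407199 - h(-82, D) = -407199 - (-13 + 124) = -407199 - 1*111 = -407199 - 111 = -407310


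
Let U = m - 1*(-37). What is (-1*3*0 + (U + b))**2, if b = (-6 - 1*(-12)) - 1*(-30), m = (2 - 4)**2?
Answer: 5929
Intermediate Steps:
m = 4 (m = (-2)**2 = 4)
b = 36 (b = (-6 + 12) + 30 = 6 + 30 = 36)
U = 41 (U = 4 - 1*(-37) = 4 + 37 = 41)
(-1*3*0 + (U + b))**2 = (-1*3*0 + (41 + 36))**2 = (-3*0 + 77)**2 = (0 + 77)**2 = 77**2 = 5929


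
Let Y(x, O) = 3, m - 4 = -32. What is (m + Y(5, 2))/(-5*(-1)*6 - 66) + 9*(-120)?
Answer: -38855/36 ≈ -1079.3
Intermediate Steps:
m = -28 (m = 4 - 32 = -28)
(m + Y(5, 2))/(-5*(-1)*6 - 66) + 9*(-120) = (-28 + 3)/(-5*(-1)*6 - 66) + 9*(-120) = -25/(5*6 - 66) - 1080 = -25/(30 - 66) - 1080 = -25/(-36) - 1080 = -25*(-1/36) - 1080 = 25/36 - 1080 = -38855/36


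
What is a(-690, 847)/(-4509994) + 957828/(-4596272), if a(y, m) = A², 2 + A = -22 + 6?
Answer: -540160965645/2591144892796 ≈ -0.20846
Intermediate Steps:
A = -18 (A = -2 + (-22 + 6) = -2 - 16 = -18)
a(y, m) = 324 (a(y, m) = (-18)² = 324)
a(-690, 847)/(-4509994) + 957828/(-4596272) = 324/(-4509994) + 957828/(-4596272) = 324*(-1/4509994) + 957828*(-1/4596272) = -162/2254997 - 239457/1149068 = -540160965645/2591144892796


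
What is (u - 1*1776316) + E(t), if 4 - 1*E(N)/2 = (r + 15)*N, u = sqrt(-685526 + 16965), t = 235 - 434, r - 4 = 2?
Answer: -1767950 + I*sqrt(668561) ≈ -1.768e+6 + 817.66*I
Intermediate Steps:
r = 6 (r = 4 + 2 = 6)
t = -199
u = I*sqrt(668561) (u = sqrt(-668561) = I*sqrt(668561) ≈ 817.66*I)
E(N) = 8 - 42*N (E(N) = 8 - 2*(6 + 15)*N = 8 - 42*N)
(u - 1*1776316) + E(t) = (I*sqrt(668561) - 1*1776316) + (8 - 42*(-199)) = (I*sqrt(668561) - 1776316) + (8 + 8358) = (-1776316 + I*sqrt(668561)) + 8366 = -1767950 + I*sqrt(668561)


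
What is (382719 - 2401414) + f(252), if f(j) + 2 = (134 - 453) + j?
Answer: -2018764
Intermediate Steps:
f(j) = -321 + j (f(j) = -2 + ((134 - 453) + j) = -2 + (-319 + j) = -321 + j)
(382719 - 2401414) + f(252) = (382719 - 2401414) + (-321 + 252) = -2018695 - 69 = -2018764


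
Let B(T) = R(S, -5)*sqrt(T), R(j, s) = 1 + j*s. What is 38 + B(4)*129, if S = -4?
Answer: 5456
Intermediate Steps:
B(T) = 21*sqrt(T) (B(T) = (1 - 4*(-5))*sqrt(T) = (1 + 20)*sqrt(T) = 21*sqrt(T))
38 + B(4)*129 = 38 + (21*sqrt(4))*129 = 38 + (21*2)*129 = 38 + 42*129 = 38 + 5418 = 5456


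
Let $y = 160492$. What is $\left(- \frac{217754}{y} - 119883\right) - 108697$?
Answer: $- \frac{18342739557}{80246} \approx -2.2858 \cdot 10^{5}$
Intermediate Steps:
$\left(- \frac{217754}{y} - 119883\right) - 108697 = \left(- \frac{217754}{160492} - 119883\right) - 108697 = \left(\left(-217754\right) \frac{1}{160492} - 119883\right) - 108697 = \left(- \frac{108877}{80246} - 119883\right) - 108697 = - \frac{9620240095}{80246} - 108697 = - \frac{18342739557}{80246}$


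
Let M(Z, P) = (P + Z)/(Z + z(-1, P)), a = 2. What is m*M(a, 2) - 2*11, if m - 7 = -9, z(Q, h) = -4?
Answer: -18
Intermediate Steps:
M(Z, P) = (P + Z)/(-4 + Z) (M(Z, P) = (P + Z)/(Z - 4) = (P + Z)/(-4 + Z))
m = -2 (m = 7 - 9 = -2)
m*M(a, 2) - 2*11 = -2*(2 + 2)/(-4 + 2) - 2*11 = -2*4/(-2) - 22 = -(-1)*4 - 22 = -2*(-2) - 22 = 4 - 22 = -18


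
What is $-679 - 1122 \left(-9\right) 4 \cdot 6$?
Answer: $241673$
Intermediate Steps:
$-679 - 1122 \left(-9\right) 4 \cdot 6 = -679 - 1122 \left(\left(-36\right) 6\right) = -679 - -242352 = -679 + 242352 = 241673$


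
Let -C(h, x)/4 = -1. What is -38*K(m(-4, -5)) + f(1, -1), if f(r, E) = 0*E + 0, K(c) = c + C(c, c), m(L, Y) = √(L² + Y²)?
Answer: -152 - 38*√41 ≈ -395.32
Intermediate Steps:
C(h, x) = 4 (C(h, x) = -4*(-1) = 4)
K(c) = 4 + c (K(c) = c + 4 = 4 + c)
f(r, E) = 0 (f(r, E) = 0 + 0 = 0)
-38*K(m(-4, -5)) + f(1, -1) = -38*(4 + √((-4)² + (-5)²)) + 0 = -38*(4 + √(16 + 25)) + 0 = -38*(4 + √41) + 0 = (-152 - 38*√41) + 0 = -152 - 38*√41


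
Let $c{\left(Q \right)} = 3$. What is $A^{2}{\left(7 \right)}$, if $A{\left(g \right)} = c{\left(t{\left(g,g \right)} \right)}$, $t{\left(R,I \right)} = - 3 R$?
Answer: $9$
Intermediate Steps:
$A{\left(g \right)} = 3$
$A^{2}{\left(7 \right)} = 3^{2} = 9$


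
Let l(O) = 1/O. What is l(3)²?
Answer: ⅑ ≈ 0.11111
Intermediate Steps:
l(3)² = (1/3)² = (⅓)² = ⅑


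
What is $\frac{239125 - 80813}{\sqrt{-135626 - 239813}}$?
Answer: $- \frac{158312 i \sqrt{375439}}{375439} \approx - 258.37 i$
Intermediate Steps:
$\frac{239125 - 80813}{\sqrt{-135626 - 239813}} = \frac{158312}{\sqrt{-375439}} = \frac{158312}{i \sqrt{375439}} = 158312 \left(- \frac{i \sqrt{375439}}{375439}\right) = - \frac{158312 i \sqrt{375439}}{375439}$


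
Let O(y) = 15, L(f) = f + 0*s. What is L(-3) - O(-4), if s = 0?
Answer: -18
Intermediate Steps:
L(f) = f (L(f) = f + 0*0 = f + 0 = f)
L(-3) - O(-4) = -3 - 1*15 = -3 - 15 = -18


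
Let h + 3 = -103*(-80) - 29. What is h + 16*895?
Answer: 22528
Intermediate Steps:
h = 8208 (h = -3 + (-103*(-80) - 29) = -3 + (8240 - 29) = -3 + 8211 = 8208)
h + 16*895 = 8208 + 16*895 = 8208 + 14320 = 22528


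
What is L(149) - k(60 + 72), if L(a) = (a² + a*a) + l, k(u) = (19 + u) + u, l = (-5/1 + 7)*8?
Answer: 44135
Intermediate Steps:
l = 16 (l = (-5*1 + 7)*8 = (-5 + 7)*8 = 2*8 = 16)
k(u) = 19 + 2*u
L(a) = 16 + 2*a² (L(a) = (a² + a*a) + 16 = (a² + a²) + 16 = 2*a² + 16 = 16 + 2*a²)
L(149) - k(60 + 72) = (16 + 2*149²) - (19 + 2*(60 + 72)) = (16 + 2*22201) - (19 + 2*132) = (16 + 44402) - (19 + 264) = 44418 - 1*283 = 44418 - 283 = 44135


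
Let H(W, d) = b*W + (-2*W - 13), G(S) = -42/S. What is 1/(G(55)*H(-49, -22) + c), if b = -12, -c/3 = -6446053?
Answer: 55/1063570479 ≈ 5.1713e-8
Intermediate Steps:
c = 19338159 (c = -3*(-6446053) = 19338159)
H(W, d) = -13 - 14*W (H(W, d) = -12*W + (-2*W - 13) = -12*W + (-13 - 2*W) = -13 - 14*W)
1/(G(55)*H(-49, -22) + c) = 1/((-42/55)*(-13 - 14*(-49)) + 19338159) = 1/((-42*1/55)*(-13 + 686) + 19338159) = 1/(-42/55*673 + 19338159) = 1/(-28266/55 + 19338159) = 1/(1063570479/55) = 55/1063570479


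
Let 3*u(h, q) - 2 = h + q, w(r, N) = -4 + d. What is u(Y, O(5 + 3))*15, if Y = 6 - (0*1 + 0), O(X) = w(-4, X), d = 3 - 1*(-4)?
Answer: 55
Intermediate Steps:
d = 7 (d = 3 + 4 = 7)
w(r, N) = 3 (w(r, N) = -4 + 7 = 3)
O(X) = 3
Y = 6 (Y = 6 - (0 + 0) = 6 - 1*0 = 6 + 0 = 6)
u(h, q) = 2/3 + h/3 + q/3 (u(h, q) = 2/3 + (h + q)/3 = 2/3 + (h/3 + q/3) = 2/3 + h/3 + q/3)
u(Y, O(5 + 3))*15 = (2/3 + (1/3)*6 + (1/3)*3)*15 = (2/3 + 2 + 1)*15 = (11/3)*15 = 55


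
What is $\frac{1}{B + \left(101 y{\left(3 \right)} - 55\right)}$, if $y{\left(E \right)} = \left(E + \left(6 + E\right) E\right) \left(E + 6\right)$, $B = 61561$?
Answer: $\frac{1}{88776} \approx 1.1264 \cdot 10^{-5}$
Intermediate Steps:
$y{\left(E \right)} = \left(6 + E\right) \left(E + E \left(6 + E\right)\right)$ ($y{\left(E \right)} = \left(E + E \left(6 + E\right)\right) \left(6 + E\right) = \left(6 + E\right) \left(E + E \left(6 + E\right)\right)$)
$\frac{1}{B + \left(101 y{\left(3 \right)} - 55\right)} = \frac{1}{61561 - \left(55 - 101 \cdot 3 \left(42 + 3^{2} + 13 \cdot 3\right)\right)} = \frac{1}{61561 - \left(55 - 101 \cdot 3 \left(42 + 9 + 39\right)\right)} = \frac{1}{61561 - \left(55 - 101 \cdot 3 \cdot 90\right)} = \frac{1}{61561 + \left(101 \cdot 270 - 55\right)} = \frac{1}{61561 + \left(27270 - 55\right)} = \frac{1}{61561 + 27215} = \frac{1}{88776}$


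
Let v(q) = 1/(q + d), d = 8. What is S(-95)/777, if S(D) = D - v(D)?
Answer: -8264/67599 ≈ -0.12225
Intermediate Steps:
v(q) = 1/(8 + q) (v(q) = 1/(q + 8) = 1/(8 + q))
S(D) = D - 1/(8 + D)
S(-95)/777 = ((-1 - 95*(8 - 95))/(8 - 95))/777 = ((-1 - 95*(-87))/(-87))*(1/777) = -(-1 + 8265)/87*(1/777) = -1/87*8264*(1/777) = -8264/87*1/777 = -8264/67599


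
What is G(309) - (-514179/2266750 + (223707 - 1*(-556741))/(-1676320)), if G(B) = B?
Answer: 7354804389283/23748739750 ≈ 309.69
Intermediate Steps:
G(309) - (-514179/2266750 + (223707 - 1*(-556741))/(-1676320)) = 309 - (-514179/2266750 + (223707 - 1*(-556741))/(-1676320)) = 309 - (-514179*1/2266750 + (223707 + 556741)*(-1/1676320)) = 309 - (-514179/2266750 + 780448*(-1/1676320)) = 309 - (-514179/2266750 - 24389/52385) = 309 - 1*(-16443806533/23748739750) = 309 + 16443806533/23748739750 = 7354804389283/23748739750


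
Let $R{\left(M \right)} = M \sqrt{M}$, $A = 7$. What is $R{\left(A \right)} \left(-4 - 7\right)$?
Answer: $- 77 \sqrt{7} \approx -203.72$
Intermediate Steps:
$R{\left(M \right)} = M^{\frac{3}{2}}$
$R{\left(A \right)} \left(-4 - 7\right) = 7^{\frac{3}{2}} \left(-4 - 7\right) = 7 \sqrt{7} \left(-11\right) = - 77 \sqrt{7}$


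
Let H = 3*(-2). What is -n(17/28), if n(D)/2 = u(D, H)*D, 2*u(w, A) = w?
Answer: -289/784 ≈ -0.36862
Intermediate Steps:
H = -6
u(w, A) = w/2
n(D) = D² (n(D) = 2*((D/2)*D) = 2*(D²/2) = D²)
-n(17/28) = -(17/28)² = -1*289/784 = -289/784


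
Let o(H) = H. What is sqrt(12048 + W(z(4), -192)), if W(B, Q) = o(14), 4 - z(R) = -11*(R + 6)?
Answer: sqrt(12062) ≈ 109.83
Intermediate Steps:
z(R) = 70 + 11*R (z(R) = 4 - (-11)*(R + 6) = 4 - (-11)*(6 + R) = 4 - (-66 - 11*R) = 4 + (66 + 11*R) = 70 + 11*R)
W(B, Q) = 14
sqrt(12048 + W(z(4), -192)) = sqrt(12048 + 14) = sqrt(12062)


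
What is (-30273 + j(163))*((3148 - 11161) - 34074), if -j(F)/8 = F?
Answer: 1328981199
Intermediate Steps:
j(F) = -8*F
(-30273 + j(163))*((3148 - 11161) - 34074) = (-30273 - 8*163)*((3148 - 11161) - 34074) = (-30273 - 1304)*(-8013 - 34074) = -31577*(-42087) = 1328981199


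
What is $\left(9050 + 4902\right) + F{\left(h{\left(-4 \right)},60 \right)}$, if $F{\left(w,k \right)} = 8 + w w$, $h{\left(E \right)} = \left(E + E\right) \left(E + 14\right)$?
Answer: $20360$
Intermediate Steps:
$h{\left(E \right)} = 2 E \left(14 + E\right)$
$F{\left(w,k \right)} = 8 + w^{2}$
$\left(9050 + 4902\right) + F{\left(h{\left(-4 \right)},60 \right)} = \left(9050 + 4902\right) + \left(8 + \left(2 \left(-4\right) \left(14 - 4\right)\right)^{2}\right) = 13952 + \left(8 + \left(2 \left(-4\right) 10\right)^{2}\right) = 13952 + \left(8 + \left(-80\right)^{2}\right) = 13952 + \left(8 + 6400\right) = 13952 + 6408 = 20360$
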